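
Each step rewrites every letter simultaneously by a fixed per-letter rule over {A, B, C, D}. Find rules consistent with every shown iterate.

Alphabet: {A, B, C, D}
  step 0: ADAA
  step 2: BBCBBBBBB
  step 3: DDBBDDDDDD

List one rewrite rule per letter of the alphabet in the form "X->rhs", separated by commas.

A->C, B->D, C->BB, D->AC

  step 2 ⇒ step 3: BBCBBBBBB ⇒ D·D·BB·D·D·D·D·D·D
    B ↦ D
    C ↦ BB
    A ↦ C  (constrained at step 0)
    D ↦ AC  (constrained at step 0)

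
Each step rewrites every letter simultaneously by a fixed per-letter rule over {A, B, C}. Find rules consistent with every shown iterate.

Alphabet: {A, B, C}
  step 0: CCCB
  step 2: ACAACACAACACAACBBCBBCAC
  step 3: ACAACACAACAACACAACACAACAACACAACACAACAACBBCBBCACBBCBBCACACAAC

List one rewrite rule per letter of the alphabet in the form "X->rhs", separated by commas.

A->ACA, B->BBC, C->AC

  step 2 ⇒ step 3: ACAACACAACACAACBBCBBCAC ⇒ ACA·AC·ACA·ACA·AC·ACA·AC·ACA·ACA·AC·ACA·AC·ACA·ACA·AC·BBC·BBC·AC·BBC·BBC·AC·ACA·AC
    A ↦ ACA
    B ↦ BBC
    C ↦ AC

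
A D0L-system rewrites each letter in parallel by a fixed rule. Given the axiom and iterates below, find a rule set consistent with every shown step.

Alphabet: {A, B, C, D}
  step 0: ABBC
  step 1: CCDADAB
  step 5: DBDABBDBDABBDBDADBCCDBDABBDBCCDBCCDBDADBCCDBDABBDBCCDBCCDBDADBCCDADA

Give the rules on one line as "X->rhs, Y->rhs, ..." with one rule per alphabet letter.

  step 0 ⇒ step 1: ABBC ⇒ CC·DA·DA·B
    A ↦ CC
    B ↦ DA
    C ↦ B
    D ↦ DB  (constrained at step 1)

A->CC, B->DA, C->B, D->DB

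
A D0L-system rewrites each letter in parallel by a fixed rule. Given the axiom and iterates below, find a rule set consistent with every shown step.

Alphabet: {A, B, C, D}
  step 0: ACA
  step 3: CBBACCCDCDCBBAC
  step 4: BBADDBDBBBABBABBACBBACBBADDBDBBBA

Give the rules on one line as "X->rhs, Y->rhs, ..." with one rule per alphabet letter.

  step 3 ⇒ step 4: CBBACCCDCDCBBAC ⇒ BBA·D·D·BDB·BBA·BBA·BBA·C·BBA·C·BBA·D·D·BDB·BBA
    A ↦ BDB
    B ↦ D
    C ↦ BBA
    D ↦ C

A->BDB, B->D, C->BBA, D->C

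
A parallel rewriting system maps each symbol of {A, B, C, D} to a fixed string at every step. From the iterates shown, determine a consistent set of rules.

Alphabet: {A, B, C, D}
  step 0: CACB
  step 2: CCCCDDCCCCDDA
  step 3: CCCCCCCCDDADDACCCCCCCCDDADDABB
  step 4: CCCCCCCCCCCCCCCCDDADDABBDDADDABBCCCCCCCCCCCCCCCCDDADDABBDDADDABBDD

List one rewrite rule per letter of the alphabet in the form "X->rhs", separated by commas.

A->BB, B->D, C->CC, D->DDA

  step 3 ⇒ step 4: CCCCCCCCDDADDACCCCCCCCDDADDABB ⇒ CC·CC·CC·CC·CC·CC·CC·CC·DDA·DDA·BB·DDA·DDA·BB·CC·CC·CC·CC·CC·CC·CC·CC·DDA·DDA·BB·DDA·DDA·BB·D·D
    A ↦ BB
    B ↦ D
    C ↦ CC
    D ↦ DDA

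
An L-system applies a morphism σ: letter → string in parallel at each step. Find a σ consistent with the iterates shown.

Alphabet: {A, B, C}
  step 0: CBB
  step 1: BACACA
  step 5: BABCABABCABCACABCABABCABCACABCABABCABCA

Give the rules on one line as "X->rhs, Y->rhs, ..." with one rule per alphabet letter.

A->B, B->CA, C->BA

  step 0 ⇒ step 1: CBB ⇒ BA·CA·CA
    B ↦ CA
    C ↦ BA
    A ↦ B  (constrained at step 1)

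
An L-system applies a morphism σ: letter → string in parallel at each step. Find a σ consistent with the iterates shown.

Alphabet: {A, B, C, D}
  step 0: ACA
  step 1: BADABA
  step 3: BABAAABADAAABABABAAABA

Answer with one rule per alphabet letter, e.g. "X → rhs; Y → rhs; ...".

  step 0 ⇒ step 1: ACA ⇒ BA·DA·BA
    A ↦ BA
    C ↦ DA
    B ↦ AA  (constrained at step 1)
    D ↦ C  (constrained at step 1)

A->BA, B->AA, C->DA, D->C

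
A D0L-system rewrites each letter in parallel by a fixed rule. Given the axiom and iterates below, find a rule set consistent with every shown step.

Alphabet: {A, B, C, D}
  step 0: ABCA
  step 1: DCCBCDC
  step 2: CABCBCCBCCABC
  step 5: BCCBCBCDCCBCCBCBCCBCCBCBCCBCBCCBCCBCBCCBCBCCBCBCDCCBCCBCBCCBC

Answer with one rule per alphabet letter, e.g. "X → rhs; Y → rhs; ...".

  step 1 ⇒ step 2: DCCBCDC ⇒ CA·BC·BC·C·BC·CA·BC
    B ↦ C
    C ↦ BC
    D ↦ CA
  step 0 ⇒ step 1: ABCA ⇒ DC·C·BC·DC
    A ↦ DC

A->DC, B->C, C->BC, D->CA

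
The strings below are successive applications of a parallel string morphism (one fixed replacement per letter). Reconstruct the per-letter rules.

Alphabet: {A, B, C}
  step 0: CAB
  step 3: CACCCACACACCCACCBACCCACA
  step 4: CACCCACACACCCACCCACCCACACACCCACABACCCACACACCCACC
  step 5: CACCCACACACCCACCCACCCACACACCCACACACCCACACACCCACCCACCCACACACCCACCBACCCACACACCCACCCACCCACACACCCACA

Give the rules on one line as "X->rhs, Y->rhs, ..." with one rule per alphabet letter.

A->CC, B->BA, C->CA

  step 4 ⇒ step 5: CACCCACACACCCACCCACCCACACACCCACABACCCACACACCCACC ⇒ CA·CC·CA·CA·CA·CC·CA·CC·CA·CC·CA·CA·CA·CC·CA·CA·CA·CC·CA·CA·CA·CC·CA·CC·CA·CC·CA·CA·CA·CC·CA·CC·BA·CC·CA·CA·CA·CC·CA·CC·CA·CC·CA·CA·CA·CC·CA·CA
    A ↦ CC
    B ↦ BA
    C ↦ CA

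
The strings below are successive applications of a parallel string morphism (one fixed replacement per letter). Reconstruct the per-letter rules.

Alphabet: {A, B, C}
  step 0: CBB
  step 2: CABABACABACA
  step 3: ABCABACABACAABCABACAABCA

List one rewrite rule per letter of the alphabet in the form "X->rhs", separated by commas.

A->CA, B->BA, C->AB

  step 2 ⇒ step 3: CABABACABACA ⇒ AB·CA·BA·CA·BA·CA·AB·CA·BA·CA·AB·CA
    A ↦ CA
    B ↦ BA
    C ↦ AB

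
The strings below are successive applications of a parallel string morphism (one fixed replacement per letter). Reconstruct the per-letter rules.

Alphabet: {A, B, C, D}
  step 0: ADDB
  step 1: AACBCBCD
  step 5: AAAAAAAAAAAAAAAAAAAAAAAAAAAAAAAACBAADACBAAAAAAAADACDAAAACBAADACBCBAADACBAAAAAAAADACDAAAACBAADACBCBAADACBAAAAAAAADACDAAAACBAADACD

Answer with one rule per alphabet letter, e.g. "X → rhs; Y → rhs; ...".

  step 0 ⇒ step 1: ADDB ⇒ AA·CB·CB·CD
    A ↦ AA
    B ↦ CD
    D ↦ CB
    C ↦ DA  (constrained at step 1)

A->AA, B->CD, C->DA, D->CB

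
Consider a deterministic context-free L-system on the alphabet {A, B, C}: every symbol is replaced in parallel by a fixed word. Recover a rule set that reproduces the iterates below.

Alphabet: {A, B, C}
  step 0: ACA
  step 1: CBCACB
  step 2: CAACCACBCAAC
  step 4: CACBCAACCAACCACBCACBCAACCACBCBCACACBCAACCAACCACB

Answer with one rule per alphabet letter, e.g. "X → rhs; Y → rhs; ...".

  step 1 ⇒ step 2: CBCACB ⇒ CA·AC·CA·CB·CA·AC
    A ↦ CB
    B ↦ AC
    C ↦ CA

A->CB, B->AC, C->CA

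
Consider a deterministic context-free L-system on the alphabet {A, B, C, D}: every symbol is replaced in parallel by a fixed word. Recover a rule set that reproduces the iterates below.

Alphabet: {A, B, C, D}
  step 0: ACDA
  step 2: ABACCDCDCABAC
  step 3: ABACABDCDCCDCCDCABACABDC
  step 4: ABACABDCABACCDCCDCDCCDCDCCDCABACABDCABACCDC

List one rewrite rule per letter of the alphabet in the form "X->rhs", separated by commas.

A->AB, B->AC, C->DC, D->C

  step 3 ⇒ step 4: ABACABDCDCCDCCDCABACABDC ⇒ AB·AC·AB·DC·AB·AC·C·DC·C·DC·DC·C·DC·DC·C·DC·AB·AC·AB·DC·AB·AC·C·DC
    A ↦ AB
    B ↦ AC
    C ↦ DC
    D ↦ C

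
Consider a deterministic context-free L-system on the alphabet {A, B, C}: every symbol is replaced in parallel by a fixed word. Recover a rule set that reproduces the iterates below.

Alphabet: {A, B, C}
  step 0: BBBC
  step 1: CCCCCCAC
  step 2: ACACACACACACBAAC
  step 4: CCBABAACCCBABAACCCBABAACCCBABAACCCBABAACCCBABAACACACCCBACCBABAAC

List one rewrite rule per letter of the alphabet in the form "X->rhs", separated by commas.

  step 1 ⇒ step 2: CCCCCCAC ⇒ AC·AC·AC·AC·AC·AC·BA·AC
    A ↦ BA
    C ↦ AC
  step 0 ⇒ step 1: BBBC ⇒ CC·CC·CC·AC
    B ↦ CC

A->BA, B->CC, C->AC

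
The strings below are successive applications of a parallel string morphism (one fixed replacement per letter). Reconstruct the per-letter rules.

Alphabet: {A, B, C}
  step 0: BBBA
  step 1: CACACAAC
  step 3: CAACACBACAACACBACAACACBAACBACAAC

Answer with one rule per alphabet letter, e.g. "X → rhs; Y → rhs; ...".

A->AC, B->CA, C->BA

  step 0 ⇒ step 1: BBBA ⇒ CA·CA·CA·AC
    A ↦ AC
    B ↦ CA
    C ↦ BA  (constrained at step 1)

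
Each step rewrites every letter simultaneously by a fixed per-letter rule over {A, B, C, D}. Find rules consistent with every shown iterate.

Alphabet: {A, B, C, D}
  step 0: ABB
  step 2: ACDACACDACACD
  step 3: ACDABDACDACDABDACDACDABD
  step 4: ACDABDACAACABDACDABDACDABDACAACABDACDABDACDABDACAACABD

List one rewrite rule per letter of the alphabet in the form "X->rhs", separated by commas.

  step 3 ⇒ step 4: ACDABDACDACDABDACDACDABD ⇒ AC·D·ABD·AC·AAC·ABD·AC·D·ABD·AC·D·ABD·AC·AAC·ABD·AC·D·ABD·AC·D·ABD·AC·AAC·ABD
    A ↦ AC
    B ↦ AAC
    C ↦ D
    D ↦ ABD

A->AC, B->AAC, C->D, D->ABD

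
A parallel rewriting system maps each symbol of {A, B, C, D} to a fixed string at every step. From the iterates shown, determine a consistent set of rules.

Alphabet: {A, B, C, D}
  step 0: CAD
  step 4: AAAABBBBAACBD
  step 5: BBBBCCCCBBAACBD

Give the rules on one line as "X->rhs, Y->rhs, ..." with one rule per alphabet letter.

A->B, B->C, C->AA, D->BD

  step 4 ⇒ step 5: AAAABBBBAACBD ⇒ B·B·B·B·C·C·C·C·B·B·AA·C·BD
    A ↦ B
    B ↦ C
    C ↦ AA
    D ↦ BD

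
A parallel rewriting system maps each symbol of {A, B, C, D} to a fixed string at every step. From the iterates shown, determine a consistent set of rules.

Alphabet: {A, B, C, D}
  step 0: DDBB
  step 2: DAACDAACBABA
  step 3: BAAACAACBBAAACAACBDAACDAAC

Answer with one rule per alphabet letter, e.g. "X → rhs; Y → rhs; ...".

A->AAC, B->D, C->B, D->BA

  step 2 ⇒ step 3: DAACDAACBABA ⇒ BA·AAC·AAC·B·BA·AAC·AAC·B·D·AAC·D·AAC
    A ↦ AAC
    B ↦ D
    C ↦ B
    D ↦ BA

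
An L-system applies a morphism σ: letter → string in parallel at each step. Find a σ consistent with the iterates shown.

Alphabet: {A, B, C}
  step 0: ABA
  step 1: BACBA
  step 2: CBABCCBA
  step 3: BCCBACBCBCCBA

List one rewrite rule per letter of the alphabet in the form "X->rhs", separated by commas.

A->BA, B->C, C->BC

  step 2 ⇒ step 3: CBABCCBA ⇒ BC·C·BA·C·BC·BC·C·BA
    A ↦ BA
    B ↦ C
    C ↦ BC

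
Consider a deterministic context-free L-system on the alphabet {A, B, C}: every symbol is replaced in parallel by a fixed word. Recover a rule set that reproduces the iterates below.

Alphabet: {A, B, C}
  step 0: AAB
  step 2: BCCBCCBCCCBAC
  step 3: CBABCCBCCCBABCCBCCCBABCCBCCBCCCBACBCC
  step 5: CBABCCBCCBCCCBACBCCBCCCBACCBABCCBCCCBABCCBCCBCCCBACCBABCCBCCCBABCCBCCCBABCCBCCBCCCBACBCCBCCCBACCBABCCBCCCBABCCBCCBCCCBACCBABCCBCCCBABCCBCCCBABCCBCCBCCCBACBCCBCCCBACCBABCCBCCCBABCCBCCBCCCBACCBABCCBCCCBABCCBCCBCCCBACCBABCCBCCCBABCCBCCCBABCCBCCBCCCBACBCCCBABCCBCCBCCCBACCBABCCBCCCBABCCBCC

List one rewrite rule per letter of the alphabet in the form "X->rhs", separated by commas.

  step 2 ⇒ step 3: BCCBCCBCCCBAC ⇒ CBA·BCC·BCC·CBA·BCC·BCC·CBA·BCC·BCC·BCC·CBA·C·BCC
    A ↦ C
    B ↦ CBA
    C ↦ BCC

A->C, B->CBA, C->BCC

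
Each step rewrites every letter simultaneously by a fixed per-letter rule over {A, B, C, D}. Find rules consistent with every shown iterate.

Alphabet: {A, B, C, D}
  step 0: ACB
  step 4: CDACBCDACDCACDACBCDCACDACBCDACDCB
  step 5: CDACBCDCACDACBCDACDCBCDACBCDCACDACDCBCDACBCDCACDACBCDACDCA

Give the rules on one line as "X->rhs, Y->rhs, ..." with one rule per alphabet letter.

A->CB, B->CA, C->CD, D->A

  step 4 ⇒ step 5: CDACBCDACDCACDACBCDCACDACBCDACDCB ⇒ CD·A·CB·CD·CA·CD·A·CB·CD·A·CD·CB·CD·A·CB·CD·CA·CD·A·CD·CB·CD·A·CB·CD·CA·CD·A·CB·CD·A·CD·CA
    A ↦ CB
    B ↦ CA
    C ↦ CD
    D ↦ A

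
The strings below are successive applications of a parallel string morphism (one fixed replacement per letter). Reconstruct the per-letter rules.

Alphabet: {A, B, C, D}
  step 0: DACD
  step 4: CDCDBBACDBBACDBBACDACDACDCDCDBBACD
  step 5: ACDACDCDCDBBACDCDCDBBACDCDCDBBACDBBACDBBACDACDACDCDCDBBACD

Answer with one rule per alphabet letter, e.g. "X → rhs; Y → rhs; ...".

  step 4 ⇒ step 5: CDCDBBACDBBACDBBACDACDACDCDCDBBACD ⇒ A·CD·A·CD·CD·CD·BB·A·CD·CD·CD·BB·A·CD·CD·CD·BB·A·CD·BB·A·CD·BB·A·CD·A·CD·A·CD·CD·CD·BB·A·CD
    A ↦ BB
    B ↦ CD
    C ↦ A
    D ↦ CD

A->BB, B->CD, C->A, D->CD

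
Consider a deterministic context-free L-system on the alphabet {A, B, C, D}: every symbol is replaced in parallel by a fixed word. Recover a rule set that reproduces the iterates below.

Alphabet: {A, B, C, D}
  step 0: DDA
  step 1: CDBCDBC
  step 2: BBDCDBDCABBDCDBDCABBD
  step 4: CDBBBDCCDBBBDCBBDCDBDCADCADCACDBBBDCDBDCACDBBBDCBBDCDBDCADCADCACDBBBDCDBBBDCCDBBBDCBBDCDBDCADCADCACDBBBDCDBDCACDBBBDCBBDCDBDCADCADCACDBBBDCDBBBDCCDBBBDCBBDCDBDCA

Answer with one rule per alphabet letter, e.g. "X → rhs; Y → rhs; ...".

A->C, B->DCA, C->BBD, D->CDB

  step 1 ⇒ step 2: CDBCDBC ⇒ BBD·CDB·DCA·BBD·CDB·DCA·BBD
    B ↦ DCA
    C ↦ BBD
    D ↦ CDB
  step 0 ⇒ step 1: DDA ⇒ CDB·CDB·C
    A ↦ C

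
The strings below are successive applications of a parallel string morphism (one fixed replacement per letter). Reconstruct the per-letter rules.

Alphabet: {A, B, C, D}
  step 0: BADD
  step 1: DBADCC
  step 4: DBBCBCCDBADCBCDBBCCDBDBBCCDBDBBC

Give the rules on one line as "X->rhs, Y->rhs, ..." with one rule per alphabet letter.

  step 0 ⇒ step 1: BADD ⇒ DB·AD·C·C
    A ↦ AD
    B ↦ DB
    D ↦ C
    C ↦ BC  (constrained at step 1)

A->AD, B->DB, C->BC, D->C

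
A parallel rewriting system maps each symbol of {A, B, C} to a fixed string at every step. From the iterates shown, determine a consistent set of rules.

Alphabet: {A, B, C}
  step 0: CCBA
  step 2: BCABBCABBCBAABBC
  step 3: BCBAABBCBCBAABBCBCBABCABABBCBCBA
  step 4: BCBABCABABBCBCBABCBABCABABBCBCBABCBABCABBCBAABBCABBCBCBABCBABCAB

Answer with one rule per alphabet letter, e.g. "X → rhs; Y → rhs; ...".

  step 3 ⇒ step 4: BCBAABBCBCBAABBCBCBABCABABBCBCBA ⇒ BC·BA·BC·AB·AB·BC·BC·BA·BC·BA·BC·AB·AB·BC·BC·BA·BC·BA·BC·AB·BC·BA·AB·BC·AB·BC·BC·BA·BC·BA·BC·AB
    A ↦ AB
    B ↦ BC
    C ↦ BA

A->AB, B->BC, C->BA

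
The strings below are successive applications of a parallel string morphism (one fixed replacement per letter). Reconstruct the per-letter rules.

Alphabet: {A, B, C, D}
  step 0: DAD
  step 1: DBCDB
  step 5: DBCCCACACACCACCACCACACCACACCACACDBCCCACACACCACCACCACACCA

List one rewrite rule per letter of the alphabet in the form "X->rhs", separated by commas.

  step 0 ⇒ step 1: DAD ⇒ DB·C·DB
    A ↦ C
    D ↦ DB
    B ↦ CC  (constrained at step 1)
    C ↦ CA  (constrained at step 1)

A->C, B->CC, C->CA, D->DB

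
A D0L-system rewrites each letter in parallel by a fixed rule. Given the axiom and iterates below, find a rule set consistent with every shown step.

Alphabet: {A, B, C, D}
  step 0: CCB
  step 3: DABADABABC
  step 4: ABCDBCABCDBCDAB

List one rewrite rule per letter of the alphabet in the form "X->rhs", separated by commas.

  step 3 ⇒ step 4: DABADABABC ⇒ A·BC·D·BC·A·BC·D·BC·D·AB
    A ↦ BC
    B ↦ D
    C ↦ AB
    D ↦ A

A->BC, B->D, C->AB, D->A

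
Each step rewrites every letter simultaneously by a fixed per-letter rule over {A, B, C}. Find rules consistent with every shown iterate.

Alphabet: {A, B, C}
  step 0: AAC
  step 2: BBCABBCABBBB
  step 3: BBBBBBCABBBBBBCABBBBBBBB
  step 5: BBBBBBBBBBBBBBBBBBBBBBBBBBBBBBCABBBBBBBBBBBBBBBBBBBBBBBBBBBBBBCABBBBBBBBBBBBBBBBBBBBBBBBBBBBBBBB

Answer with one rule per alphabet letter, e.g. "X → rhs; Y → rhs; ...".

  step 2 ⇒ step 3: BBCABBCABBBB ⇒ BB·BB·BB·CA·BB·BB·BB·CA·BB·BB·BB·BB
    A ↦ CA
    B ↦ BB
    C ↦ BB

A->CA, B->BB, C->BB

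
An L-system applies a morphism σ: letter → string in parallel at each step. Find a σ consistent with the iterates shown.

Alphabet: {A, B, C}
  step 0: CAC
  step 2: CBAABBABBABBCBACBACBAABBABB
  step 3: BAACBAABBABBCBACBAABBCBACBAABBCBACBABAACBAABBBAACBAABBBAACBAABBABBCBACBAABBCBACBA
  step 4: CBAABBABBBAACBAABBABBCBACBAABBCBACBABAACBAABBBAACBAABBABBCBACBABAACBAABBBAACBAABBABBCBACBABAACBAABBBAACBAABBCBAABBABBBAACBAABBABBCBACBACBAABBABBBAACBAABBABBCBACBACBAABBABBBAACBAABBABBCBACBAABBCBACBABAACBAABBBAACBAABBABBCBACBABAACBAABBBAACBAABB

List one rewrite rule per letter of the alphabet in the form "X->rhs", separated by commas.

  step 3 ⇒ step 4: BAACBAABBABBCBACBAABBCBACBAABBCBACBABAACBAABBBAACBAABBBAACBAABBABBCBACBAABBCBACBA ⇒ CBA·ABB·ABB·BAA·CBA·ABB·ABB·CBA·CBA·ABB·CBA·CBA·BAA·CBA·ABB·BAA·CBA·ABB·ABB·CBA·CBA·BAA·CBA·ABB·BAA·CBA·ABB·ABB·CBA·CBA·BAA·CBA·ABB·BAA·CBA·ABB·CBA·ABB·ABB·BAA·CBA·ABB·ABB·CBA·CBA·CBA·ABB·ABB·BAA·CBA·ABB·ABB·CBA·CBA·CBA·ABB·ABB·BAA·CBA·ABB·ABB·CBA·CBA·ABB·CBA·CBA·BAA·CBA·ABB·BAA·CBA·ABB·ABB·CBA·CBA·BAA·CBA·ABB·BAA·CBA·ABB
    A ↦ ABB
    B ↦ CBA
    C ↦ BAA

A->ABB, B->CBA, C->BAA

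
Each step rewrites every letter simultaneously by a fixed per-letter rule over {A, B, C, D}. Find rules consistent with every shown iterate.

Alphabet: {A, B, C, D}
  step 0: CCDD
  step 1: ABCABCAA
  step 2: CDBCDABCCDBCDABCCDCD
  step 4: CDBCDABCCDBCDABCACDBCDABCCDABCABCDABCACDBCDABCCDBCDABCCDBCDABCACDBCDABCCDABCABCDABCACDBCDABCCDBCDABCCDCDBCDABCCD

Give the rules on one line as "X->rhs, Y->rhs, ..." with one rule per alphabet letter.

A->CD, B->BCD, C->ABC, D->A

  step 1 ⇒ step 2: ABCABCAA ⇒ CD·BCD·ABC·CD·BCD·ABC·CD·CD
    A ↦ CD
    B ↦ BCD
    C ↦ ABC
  step 0 ⇒ step 1: CCDD ⇒ ABC·ABC·A·A
    D ↦ A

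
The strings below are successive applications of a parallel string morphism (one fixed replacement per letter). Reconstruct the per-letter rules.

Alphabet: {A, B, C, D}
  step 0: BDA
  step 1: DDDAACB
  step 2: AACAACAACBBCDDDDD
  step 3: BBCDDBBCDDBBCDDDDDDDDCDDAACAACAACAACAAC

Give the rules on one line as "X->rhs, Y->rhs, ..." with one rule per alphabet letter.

A->B, B->DDD, C->CDD, D->AAC

  step 2 ⇒ step 3: AACAACAACBBCDDDDD ⇒ B·B·CDD·B·B·CDD·B·B·CDD·DDD·DDD·CDD·AAC·AAC·AAC·AAC·AAC
    A ↦ B
    B ↦ DDD
    C ↦ CDD
    D ↦ AAC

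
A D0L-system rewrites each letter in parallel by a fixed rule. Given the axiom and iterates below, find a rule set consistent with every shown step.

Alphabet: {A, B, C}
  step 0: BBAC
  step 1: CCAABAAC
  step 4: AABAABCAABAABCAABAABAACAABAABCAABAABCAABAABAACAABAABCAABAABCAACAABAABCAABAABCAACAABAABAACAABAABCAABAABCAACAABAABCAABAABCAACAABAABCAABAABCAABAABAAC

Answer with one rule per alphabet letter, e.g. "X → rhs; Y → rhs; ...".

  step 0 ⇒ step 1: BBAC ⇒ C·C·AAB·AAC
    A ↦ AAB
    B ↦ C
    C ↦ AAC

A->AAB, B->C, C->AAC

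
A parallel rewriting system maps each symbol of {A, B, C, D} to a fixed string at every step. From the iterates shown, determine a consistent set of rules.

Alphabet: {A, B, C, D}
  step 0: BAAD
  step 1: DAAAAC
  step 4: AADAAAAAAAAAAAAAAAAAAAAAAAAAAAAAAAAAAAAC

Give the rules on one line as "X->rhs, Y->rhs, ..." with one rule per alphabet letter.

A->AA, B->D, C->AB, D->C

  step 0 ⇒ step 1: BAAD ⇒ D·AA·AA·C
    A ↦ AA
    B ↦ D
    D ↦ C
    C ↦ AB  (constrained at step 1)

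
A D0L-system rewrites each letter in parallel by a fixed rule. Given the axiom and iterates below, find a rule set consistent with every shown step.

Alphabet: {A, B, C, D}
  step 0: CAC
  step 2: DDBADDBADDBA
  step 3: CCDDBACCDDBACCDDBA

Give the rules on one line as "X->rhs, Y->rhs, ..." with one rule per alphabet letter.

A->BA, B->DD, C->BA, D->C

  step 2 ⇒ step 3: DDBADDBADDBA ⇒ C·C·DD·BA·C·C·DD·BA·C·C·DD·BA
    A ↦ BA
    B ↦ DD
    D ↦ C
    C ↦ BA  (constrained at step 0)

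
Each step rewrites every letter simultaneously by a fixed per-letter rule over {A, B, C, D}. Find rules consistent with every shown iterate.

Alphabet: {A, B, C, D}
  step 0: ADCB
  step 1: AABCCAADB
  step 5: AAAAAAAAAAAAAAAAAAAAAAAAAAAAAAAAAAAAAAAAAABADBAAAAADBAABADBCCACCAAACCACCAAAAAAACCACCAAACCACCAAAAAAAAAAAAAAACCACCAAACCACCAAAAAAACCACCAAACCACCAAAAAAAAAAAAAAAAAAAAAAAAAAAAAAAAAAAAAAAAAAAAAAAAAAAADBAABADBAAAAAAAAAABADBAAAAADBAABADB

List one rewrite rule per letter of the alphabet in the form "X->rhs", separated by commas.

A->AA, B->ADB, C->CCA, D->B

  step 0 ⇒ step 1: ADCB ⇒ AA·B·CCA·ADB
    A ↦ AA
    B ↦ ADB
    C ↦ CCA
    D ↦ B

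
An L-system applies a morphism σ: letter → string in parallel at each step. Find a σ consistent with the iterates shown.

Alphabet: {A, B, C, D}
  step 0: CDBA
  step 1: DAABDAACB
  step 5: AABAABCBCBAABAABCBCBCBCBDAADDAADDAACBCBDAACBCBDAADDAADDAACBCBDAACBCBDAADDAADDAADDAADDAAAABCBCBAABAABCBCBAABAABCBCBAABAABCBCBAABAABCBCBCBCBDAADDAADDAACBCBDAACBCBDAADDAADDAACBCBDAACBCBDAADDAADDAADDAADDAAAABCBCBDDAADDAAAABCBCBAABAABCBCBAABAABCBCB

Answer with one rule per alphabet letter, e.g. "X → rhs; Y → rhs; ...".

A->CB, B->DAA, C->D, D->AAB

  step 0 ⇒ step 1: CDBA ⇒ D·AAB·DAA·CB
    A ↦ CB
    B ↦ DAA
    C ↦ D
    D ↦ AAB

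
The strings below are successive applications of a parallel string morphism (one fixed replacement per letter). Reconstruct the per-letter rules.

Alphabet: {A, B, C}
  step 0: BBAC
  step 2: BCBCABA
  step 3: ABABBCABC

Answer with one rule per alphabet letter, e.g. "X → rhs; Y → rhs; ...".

A->BC, B->A, C->B

  step 2 ⇒ step 3: BCBCABA ⇒ A·B·A·B·BC·A·BC
    A ↦ BC
    B ↦ A
    C ↦ B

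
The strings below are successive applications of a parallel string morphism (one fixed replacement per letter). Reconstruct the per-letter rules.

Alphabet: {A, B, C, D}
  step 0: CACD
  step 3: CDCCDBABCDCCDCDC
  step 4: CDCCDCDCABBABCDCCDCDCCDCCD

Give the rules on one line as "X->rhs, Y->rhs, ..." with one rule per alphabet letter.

  step 3 ⇒ step 4: CDCCDBABCDCCDCDC ⇒ CD·C·CD·CD·C·AB·B·AB·CD·C·CD·CD·C·CD·C·CD
    A ↦ B
    B ↦ AB
    C ↦ CD
    D ↦ C

A->B, B->AB, C->CD, D->C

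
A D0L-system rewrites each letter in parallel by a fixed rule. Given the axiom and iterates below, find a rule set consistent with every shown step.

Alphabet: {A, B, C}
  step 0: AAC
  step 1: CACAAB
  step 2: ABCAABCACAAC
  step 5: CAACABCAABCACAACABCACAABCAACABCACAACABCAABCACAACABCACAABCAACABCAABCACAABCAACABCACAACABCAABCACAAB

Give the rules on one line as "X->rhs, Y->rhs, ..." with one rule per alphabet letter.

  step 1 ⇒ step 2: CACAAB ⇒ AB·CA·AB·CA·CA·AC
    A ↦ CA
    B ↦ AC
    C ↦ AB

A->CA, B->AC, C->AB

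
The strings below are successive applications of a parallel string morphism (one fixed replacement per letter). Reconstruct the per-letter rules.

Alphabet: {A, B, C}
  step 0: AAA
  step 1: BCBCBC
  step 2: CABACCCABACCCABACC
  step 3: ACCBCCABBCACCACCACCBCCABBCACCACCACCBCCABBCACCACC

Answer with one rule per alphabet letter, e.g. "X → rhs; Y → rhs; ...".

A->BC, B->CAB, C->ACC

  step 2 ⇒ step 3: CABACCCABACCCABACC ⇒ ACC·BC·CAB·BC·ACC·ACC·ACC·BC·CAB·BC·ACC·ACC·ACC·BC·CAB·BC·ACC·ACC
    A ↦ BC
    B ↦ CAB
    C ↦ ACC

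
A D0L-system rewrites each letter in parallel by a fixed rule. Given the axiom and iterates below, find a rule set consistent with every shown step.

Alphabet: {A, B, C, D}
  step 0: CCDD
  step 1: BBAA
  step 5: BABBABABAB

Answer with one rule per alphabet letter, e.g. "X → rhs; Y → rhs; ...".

A->C, B->DC, C->B, D->A

  step 0 ⇒ step 1: CCDD ⇒ B·B·A·A
    C ↦ B
    D ↦ A
    A ↦ C  (constrained at step 1)
    B ↦ DC  (constrained at step 1)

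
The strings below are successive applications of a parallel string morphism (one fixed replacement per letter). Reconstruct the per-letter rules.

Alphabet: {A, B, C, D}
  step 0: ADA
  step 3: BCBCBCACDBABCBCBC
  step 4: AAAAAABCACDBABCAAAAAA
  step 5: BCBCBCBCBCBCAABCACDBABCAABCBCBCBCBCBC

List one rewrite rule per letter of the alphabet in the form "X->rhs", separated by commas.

A->BC, B->A, C->A, D->CDB

  step 4 ⇒ step 5: AAAAAABCACDBABCAAAAAA ⇒ BC·BC·BC·BC·BC·BC·A·A·BC·A·CDB·A·BC·A·A·BC·BC·BC·BC·BC·BC
    A ↦ BC
    B ↦ A
    C ↦ A
    D ↦ CDB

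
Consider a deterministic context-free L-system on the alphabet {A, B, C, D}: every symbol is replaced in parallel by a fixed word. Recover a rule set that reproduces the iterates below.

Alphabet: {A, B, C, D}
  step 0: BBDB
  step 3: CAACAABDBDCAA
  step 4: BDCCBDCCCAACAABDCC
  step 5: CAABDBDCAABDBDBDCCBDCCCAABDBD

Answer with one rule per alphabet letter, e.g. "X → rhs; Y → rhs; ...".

A->C, B->C, C->BD, D->AA

  step 4 ⇒ step 5: BDCCBDCCCAACAABDCC ⇒ C·AA·BD·BD·C·AA·BD·BD·BD·C·C·BD·C·C·C·AA·BD·BD
    A ↦ C
    B ↦ C
    C ↦ BD
    D ↦ AA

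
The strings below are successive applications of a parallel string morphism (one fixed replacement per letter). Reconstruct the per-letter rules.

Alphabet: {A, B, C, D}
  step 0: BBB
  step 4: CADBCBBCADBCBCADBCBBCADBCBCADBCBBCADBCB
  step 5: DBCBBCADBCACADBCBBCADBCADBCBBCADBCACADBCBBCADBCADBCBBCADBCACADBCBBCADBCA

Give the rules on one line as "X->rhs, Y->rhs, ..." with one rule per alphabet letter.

A->CB, B->CA, C->DB, D->B

  step 4 ⇒ step 5: CADBCBBCADBCBCADBCBBCADBCBCADBCBBCADBCB ⇒ DB·CB·B·CA·DB·CA·CA·DB·CB·B·CA·DB·CA·DB·CB·B·CA·DB·CA·CA·DB·CB·B·CA·DB·CA·DB·CB·B·CA·DB·CA·CA·DB·CB·B·CA·DB·CA
    A ↦ CB
    B ↦ CA
    C ↦ DB
    D ↦ B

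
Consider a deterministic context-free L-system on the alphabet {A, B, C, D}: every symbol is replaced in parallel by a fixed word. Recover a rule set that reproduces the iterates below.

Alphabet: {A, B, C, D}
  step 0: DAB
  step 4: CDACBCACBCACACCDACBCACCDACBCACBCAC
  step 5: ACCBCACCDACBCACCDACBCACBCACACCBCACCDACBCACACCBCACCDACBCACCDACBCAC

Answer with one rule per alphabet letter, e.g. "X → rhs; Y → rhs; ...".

  step 4 ⇒ step 5: CDACBCACBCACACCDACBCACCDACBCACBCAC ⇒ AC·C·BC·AC·CD·AC·BC·AC·CD·AC·BC·AC·BC·AC·AC·C·BC·AC·CD·AC·BC·AC·AC·C·BC·AC·CD·AC·BC·AC·CD·AC·BC·AC
    A ↦ BC
    B ↦ CD
    C ↦ AC
    D ↦ C

A->BC, B->CD, C->AC, D->C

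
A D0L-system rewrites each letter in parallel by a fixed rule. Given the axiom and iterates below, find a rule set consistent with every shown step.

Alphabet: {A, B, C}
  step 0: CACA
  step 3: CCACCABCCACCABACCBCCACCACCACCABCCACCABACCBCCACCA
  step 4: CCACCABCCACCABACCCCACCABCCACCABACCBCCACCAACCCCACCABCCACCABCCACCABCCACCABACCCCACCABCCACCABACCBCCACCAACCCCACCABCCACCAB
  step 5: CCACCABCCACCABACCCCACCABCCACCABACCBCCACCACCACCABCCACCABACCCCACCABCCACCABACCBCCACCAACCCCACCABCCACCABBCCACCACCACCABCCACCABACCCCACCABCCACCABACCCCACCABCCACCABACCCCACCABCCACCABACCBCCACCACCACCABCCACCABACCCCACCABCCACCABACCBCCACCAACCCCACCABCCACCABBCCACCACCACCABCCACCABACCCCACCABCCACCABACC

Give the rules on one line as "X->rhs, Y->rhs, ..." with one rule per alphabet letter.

A->B, B->ACC, C->CCA

  step 4 ⇒ step 5: CCACCABCCACCABACCCCACCABCCACCABACCBCCACCAACCCCACCABCCACCABCCACCABCCACCABACCCCACCABCCACCABACCBCCACCAACCCCACCABCCACCAB ⇒ CCA·CCA·B·CCA·CCA·B·ACC·CCA·CCA·B·CCA·CCA·B·ACC·B·CCA·CCA·CCA·CCA·B·CCA·CCA·B·ACC·CCA·CCA·B·CCA·CCA·B·ACC·B·CCA·CCA·ACC·CCA·CCA·B·CCA·CCA·B·B·CCA·CCA·CCA·CCA·B·CCA·CCA·B·ACC·CCA·CCA·B·CCA·CCA·B·ACC·CCA·CCA·B·CCA·CCA·B·ACC·CCA·CCA·B·CCA·CCA·B·ACC·B·CCA·CCA·CCA·CCA·B·CCA·CCA·B·ACC·CCA·CCA·B·CCA·CCA·B·ACC·B·CCA·CCA·ACC·CCA·CCA·B·CCA·CCA·B·B·CCA·CCA·CCA·CCA·B·CCA·CCA·B·ACC·CCA·CCA·B·CCA·CCA·B·ACC
    A ↦ B
    B ↦ ACC
    C ↦ CCA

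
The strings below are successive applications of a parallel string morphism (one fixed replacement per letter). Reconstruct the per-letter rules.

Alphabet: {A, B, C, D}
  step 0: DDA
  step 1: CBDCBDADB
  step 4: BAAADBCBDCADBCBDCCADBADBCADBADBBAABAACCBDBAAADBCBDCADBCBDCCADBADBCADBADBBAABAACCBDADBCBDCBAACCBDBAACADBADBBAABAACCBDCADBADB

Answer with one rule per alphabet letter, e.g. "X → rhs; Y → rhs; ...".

  step 0 ⇒ step 1: DDA ⇒ CBD·CBD·ADB
    A ↦ ADB
    D ↦ CBD
    B ↦ C  (constrained at step 1)
    C ↦ BAA  (constrained at step 1)

A->ADB, B->C, C->BAA, D->CBD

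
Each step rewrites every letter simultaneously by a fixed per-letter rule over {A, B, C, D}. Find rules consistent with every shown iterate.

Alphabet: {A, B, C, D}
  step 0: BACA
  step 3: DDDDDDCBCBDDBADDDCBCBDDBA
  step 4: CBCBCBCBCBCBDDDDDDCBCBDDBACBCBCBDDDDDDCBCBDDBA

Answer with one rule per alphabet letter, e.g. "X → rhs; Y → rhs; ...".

A->BA, B->DD, C->D, D->CB

  step 3 ⇒ step 4: DDDDDDCBCBDDBADDDCBCBDDBA ⇒ CB·CB·CB·CB·CB·CB·D·DD·D·DD·CB·CB·DD·BA·CB·CB·CB·D·DD·D·DD·CB·CB·DD·BA
    A ↦ BA
    B ↦ DD
    C ↦ D
    D ↦ CB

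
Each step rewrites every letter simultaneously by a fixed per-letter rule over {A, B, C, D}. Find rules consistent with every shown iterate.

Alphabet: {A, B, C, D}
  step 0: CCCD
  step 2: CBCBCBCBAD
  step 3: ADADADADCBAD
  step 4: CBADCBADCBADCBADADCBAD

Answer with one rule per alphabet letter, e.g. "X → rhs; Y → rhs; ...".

A->CB, B->D, C->A, D->AD

  step 3 ⇒ step 4: ADADADADCBAD ⇒ CB·AD·CB·AD·CB·AD·CB·AD·A·D·CB·AD
    A ↦ CB
    B ↦ D
    C ↦ A
    D ↦ AD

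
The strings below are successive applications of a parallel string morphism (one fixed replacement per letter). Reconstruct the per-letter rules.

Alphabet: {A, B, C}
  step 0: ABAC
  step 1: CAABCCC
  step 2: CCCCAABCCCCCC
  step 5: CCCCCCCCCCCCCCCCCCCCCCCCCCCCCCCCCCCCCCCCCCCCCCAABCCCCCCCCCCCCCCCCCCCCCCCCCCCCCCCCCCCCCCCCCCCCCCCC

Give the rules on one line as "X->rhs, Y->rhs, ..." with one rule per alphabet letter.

  step 1 ⇒ step 2: CAABCCC ⇒ CC·C·C·AAB·CC·CC·CC
    A ↦ C
    B ↦ AAB
    C ↦ CC

A->C, B->AAB, C->CC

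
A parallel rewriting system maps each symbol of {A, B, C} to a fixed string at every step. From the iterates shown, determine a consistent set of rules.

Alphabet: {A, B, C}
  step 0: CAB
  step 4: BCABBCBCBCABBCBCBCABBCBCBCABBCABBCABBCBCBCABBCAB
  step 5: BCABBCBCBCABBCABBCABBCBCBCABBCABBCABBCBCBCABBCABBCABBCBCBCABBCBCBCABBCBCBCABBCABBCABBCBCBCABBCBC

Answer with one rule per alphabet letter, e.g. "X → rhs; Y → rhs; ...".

A->BC, B->BC, C->AB

  step 4 ⇒ step 5: BCABBCBCBCABBCBCBCABBCBCBCABBCABBCABBCBCBCABBCAB ⇒ BC·AB·BC·BC·BC·AB·BC·AB·BC·AB·BC·BC·BC·AB·BC·AB·BC·AB·BC·BC·BC·AB·BC·AB·BC·AB·BC·BC·BC·AB·BC·BC·BC·AB·BC·BC·BC·AB·BC·AB·BC·AB·BC·BC·BC·AB·BC·BC
    A ↦ BC
    B ↦ BC
    C ↦ AB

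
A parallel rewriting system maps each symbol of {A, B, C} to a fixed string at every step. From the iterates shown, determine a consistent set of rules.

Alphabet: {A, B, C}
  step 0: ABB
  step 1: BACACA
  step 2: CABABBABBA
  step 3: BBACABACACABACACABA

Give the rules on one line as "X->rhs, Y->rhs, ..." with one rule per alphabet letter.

A->BA, B->CA, C->B

  step 2 ⇒ step 3: CABABBABBA ⇒ B·BA·CA·BA·CA·CA·BA·CA·CA·BA
    A ↦ BA
    B ↦ CA
    C ↦ B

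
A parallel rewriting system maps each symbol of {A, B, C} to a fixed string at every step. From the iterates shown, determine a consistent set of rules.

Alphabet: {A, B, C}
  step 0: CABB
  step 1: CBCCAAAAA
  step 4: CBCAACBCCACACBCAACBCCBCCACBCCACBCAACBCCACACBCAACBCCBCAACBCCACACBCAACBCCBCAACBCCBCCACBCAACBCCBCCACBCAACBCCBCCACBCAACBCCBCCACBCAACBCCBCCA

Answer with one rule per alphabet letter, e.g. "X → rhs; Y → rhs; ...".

  step 0 ⇒ step 1: CABB ⇒ CBC·CA·AA·AA
    A ↦ CA
    B ↦ AA
    C ↦ CBC

A->CA, B->AA, C->CBC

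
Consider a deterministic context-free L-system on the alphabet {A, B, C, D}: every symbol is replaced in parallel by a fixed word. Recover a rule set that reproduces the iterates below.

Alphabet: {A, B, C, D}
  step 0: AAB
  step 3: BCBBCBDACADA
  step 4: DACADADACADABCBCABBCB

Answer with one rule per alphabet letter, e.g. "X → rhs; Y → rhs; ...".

  step 3 ⇒ step 4: BCBBCBDACADA ⇒ DA·CA·DA·DA·CA·DA·BC·B·CA·B·BC·B
    A ↦ B
    B ↦ DA
    C ↦ CA
    D ↦ BC

A->B, B->DA, C->CA, D->BC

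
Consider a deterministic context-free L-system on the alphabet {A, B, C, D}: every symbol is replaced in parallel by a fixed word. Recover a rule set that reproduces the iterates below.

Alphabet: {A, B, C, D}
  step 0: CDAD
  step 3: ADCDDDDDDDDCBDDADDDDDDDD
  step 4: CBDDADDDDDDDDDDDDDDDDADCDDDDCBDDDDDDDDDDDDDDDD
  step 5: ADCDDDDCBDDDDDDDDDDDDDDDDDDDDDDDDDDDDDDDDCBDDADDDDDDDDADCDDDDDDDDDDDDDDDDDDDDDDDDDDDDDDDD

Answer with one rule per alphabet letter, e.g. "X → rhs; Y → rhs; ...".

  step 4 ⇒ step 5: CBDDADDDDDDDDDDDDDDDDADCDDDDCBDDDDDDDDDDDDDDDD ⇒ A·DC·DD·DD·CB·DD·DD·DD·DD·DD·DD·DD·DD·DD·DD·DD·DD·DD·DD·DD·DD·CB·DD·A·DD·DD·DD·DD·A·DC·DD·DD·DD·DD·DD·DD·DD·DD·DD·DD·DD·DD·DD·DD·DD·DD
    A ↦ CB
    B ↦ DC
    C ↦ A
    D ↦ DD

A->CB, B->DC, C->A, D->DD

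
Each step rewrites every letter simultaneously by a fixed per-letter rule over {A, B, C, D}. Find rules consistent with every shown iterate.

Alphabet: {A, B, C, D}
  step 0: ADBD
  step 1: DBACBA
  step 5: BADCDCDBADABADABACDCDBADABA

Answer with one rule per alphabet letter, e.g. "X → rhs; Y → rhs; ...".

A->D, B->C, C->DA, D->BA

  step 0 ⇒ step 1: ADBD ⇒ D·BA·C·BA
    A ↦ D
    B ↦ C
    D ↦ BA
    C ↦ DA  (constrained at step 1)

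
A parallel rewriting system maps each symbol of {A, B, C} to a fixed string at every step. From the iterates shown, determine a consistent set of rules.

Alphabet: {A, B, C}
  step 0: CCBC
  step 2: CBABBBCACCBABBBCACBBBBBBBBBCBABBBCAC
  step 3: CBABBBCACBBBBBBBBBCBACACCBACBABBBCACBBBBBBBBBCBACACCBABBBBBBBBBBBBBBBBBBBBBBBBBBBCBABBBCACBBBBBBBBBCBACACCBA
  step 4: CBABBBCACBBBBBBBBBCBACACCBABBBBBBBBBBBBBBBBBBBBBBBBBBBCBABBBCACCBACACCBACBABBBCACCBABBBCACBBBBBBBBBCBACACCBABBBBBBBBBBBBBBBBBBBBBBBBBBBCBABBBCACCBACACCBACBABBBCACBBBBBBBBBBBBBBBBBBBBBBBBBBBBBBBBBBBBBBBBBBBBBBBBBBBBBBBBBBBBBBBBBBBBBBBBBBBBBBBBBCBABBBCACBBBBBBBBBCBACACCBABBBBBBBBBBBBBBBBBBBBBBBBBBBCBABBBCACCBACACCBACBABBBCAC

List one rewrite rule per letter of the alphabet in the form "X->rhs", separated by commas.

A->CAC, B->BBB, C->CBA

  step 3 ⇒ step 4: CBABBBCACBBBBBBBBBCBACACCBACBABBBCACBBBBBBBBBCBACACCBABBBBBBBBBBBBBBBBBBBBBBBBBBBCBABBBCACBBBBBBBBBCBACACCBA ⇒ CBA·BBB·CAC·BBB·BBB·BBB·CBA·CAC·CBA·BBB·BBB·BBB·BBB·BBB·BBB·BBB·BBB·BBB·CBA·BBB·CAC·CBA·CAC·CBA·CBA·BBB·CAC·CBA·BBB·CAC·BBB·BBB·BBB·CBA·CAC·CBA·BBB·BBB·BBB·BBB·BBB·BBB·BBB·BBB·BBB·CBA·BBB·CAC·CBA·CAC·CBA·CBA·BBB·CAC·BBB·BBB·BBB·BBB·BBB·BBB·BBB·BBB·BBB·BBB·BBB·BBB·BBB·BBB·BBB·BBB·BBB·BBB·BBB·BBB·BBB·BBB·BBB·BBB·BBB·BBB·BBB·CBA·BBB·CAC·BBB·BBB·BBB·CBA·CAC·CBA·BBB·BBB·BBB·BBB·BBB·BBB·BBB·BBB·BBB·CBA·BBB·CAC·CBA·CAC·CBA·CBA·BBB·CAC
    A ↦ CAC
    B ↦ BBB
    C ↦ CBA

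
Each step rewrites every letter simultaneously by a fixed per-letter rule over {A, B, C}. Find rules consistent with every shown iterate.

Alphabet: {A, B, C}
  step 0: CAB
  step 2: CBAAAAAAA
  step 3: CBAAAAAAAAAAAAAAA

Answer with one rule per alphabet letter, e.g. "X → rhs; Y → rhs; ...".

  step 2 ⇒ step 3: CBAAAAAAA ⇒ CB·A·AA·AA·AA·AA·AA·AA·AA
    A ↦ AA
    B ↦ A
    C ↦ CB

A->AA, B->A, C->CB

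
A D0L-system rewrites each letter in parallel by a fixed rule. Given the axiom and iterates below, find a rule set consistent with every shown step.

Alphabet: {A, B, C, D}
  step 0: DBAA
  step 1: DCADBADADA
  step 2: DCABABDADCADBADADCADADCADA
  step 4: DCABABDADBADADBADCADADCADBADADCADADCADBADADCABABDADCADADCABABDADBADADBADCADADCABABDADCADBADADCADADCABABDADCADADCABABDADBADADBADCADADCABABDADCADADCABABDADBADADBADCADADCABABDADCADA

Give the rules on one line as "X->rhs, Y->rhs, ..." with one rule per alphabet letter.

A->DA, B->DBA, C->BAB, D->DCA

  step 1 ⇒ step 2: DCADBADADA ⇒ DCA·BAB·DA·DCA·DBA·DA·DCA·DA·DCA·DA
    A ↦ DA
    B ↦ DBA
    C ↦ BAB
    D ↦ DCA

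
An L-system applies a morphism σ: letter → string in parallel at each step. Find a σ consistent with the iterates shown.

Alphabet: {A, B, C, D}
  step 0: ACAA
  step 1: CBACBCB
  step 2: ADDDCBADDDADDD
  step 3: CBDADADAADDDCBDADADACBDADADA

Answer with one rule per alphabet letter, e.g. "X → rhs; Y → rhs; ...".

  step 2 ⇒ step 3: ADDDCBADDDADDD ⇒ CB·DA·DA·DA·A·DDD·CB·DA·DA·DA·CB·DA·DA·DA
    A ↦ CB
    B ↦ DDD
    C ↦ A
    D ↦ DA

A->CB, B->DDD, C->A, D->DA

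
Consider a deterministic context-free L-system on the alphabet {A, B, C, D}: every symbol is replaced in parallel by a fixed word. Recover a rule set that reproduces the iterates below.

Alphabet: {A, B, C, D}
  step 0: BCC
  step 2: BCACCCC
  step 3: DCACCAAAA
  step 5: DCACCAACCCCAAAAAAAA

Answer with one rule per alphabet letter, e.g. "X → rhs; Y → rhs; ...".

A->CC, B->DC, C->A, D->BC

  step 2 ⇒ step 3: BCACCCC ⇒ DC·A·CC·A·A·A·A
    A ↦ CC
    B ↦ DC
    C ↦ A
    D ↦ BC  (constrained at step 3)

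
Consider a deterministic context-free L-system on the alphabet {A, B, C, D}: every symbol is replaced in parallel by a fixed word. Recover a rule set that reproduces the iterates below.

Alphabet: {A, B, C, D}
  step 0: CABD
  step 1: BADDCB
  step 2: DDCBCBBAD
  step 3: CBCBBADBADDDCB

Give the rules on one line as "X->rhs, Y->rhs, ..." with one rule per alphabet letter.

  step 2 ⇒ step 3: DDCBCBBAD ⇒ CB·CB·BA·D·BA·D·D·D·CB
    A ↦ D
    B ↦ D
    C ↦ BA
    D ↦ CB

A->D, B->D, C->BA, D->CB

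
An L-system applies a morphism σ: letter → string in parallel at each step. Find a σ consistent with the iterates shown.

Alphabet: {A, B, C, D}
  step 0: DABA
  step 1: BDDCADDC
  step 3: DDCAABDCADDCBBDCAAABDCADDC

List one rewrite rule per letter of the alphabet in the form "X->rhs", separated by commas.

  step 0 ⇒ step 1: DABA ⇒ B·DDC·A·DDC
    A ↦ DDC
    B ↦ A
    D ↦ B
    C ↦ DCA  (constrained at step 1)

A->DDC, B->A, C->DCA, D->B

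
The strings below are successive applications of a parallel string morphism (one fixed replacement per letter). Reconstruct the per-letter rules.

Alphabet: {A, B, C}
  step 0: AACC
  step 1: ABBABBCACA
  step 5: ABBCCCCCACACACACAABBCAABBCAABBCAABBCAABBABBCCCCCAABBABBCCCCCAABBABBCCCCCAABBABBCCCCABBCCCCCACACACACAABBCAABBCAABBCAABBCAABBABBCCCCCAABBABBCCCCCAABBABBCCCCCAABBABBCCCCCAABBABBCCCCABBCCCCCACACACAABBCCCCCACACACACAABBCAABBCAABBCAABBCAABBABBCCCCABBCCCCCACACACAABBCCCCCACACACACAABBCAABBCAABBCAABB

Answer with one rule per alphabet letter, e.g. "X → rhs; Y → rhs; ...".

A->ABB, B->CC, C->CA

  step 0 ⇒ step 1: AACC ⇒ ABB·ABB·CA·CA
    A ↦ ABB
    C ↦ CA
    B ↦ CC  (constrained at step 1)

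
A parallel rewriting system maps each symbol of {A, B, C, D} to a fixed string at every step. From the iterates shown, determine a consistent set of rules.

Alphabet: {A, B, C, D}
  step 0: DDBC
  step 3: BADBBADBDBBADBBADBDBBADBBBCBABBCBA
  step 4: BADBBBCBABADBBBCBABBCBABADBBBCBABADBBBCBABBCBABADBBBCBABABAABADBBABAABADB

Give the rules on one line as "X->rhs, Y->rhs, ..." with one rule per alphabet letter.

  step 3 ⇒ step 4: BADBBADBDBBADBBADBDBBADBBBCBABBCBA ⇒ BA·DB·BBC·BA·BA·DB·BBC·BA·BBC·BA·BA·DB·BBC·BA·BA·DB·BBC·BA·BBC·BA·BA·DB·BBC·BA·BA·BA·A·BA·DB·BA·BA·A·BA·DB
    A ↦ DB
    B ↦ BA
    C ↦ A
    D ↦ BBC

A->DB, B->BA, C->A, D->BBC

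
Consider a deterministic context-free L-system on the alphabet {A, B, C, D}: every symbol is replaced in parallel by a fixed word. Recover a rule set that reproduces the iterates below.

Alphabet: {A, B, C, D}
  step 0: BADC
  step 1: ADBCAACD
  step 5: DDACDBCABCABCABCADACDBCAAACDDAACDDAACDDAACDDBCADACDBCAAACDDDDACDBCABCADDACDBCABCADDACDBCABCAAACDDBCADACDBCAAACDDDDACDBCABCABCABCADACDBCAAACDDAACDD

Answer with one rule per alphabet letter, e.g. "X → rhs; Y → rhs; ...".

A->D, B->A, C->ACD, D->BCA

  step 0 ⇒ step 1: BADC ⇒ A·D·BCA·ACD
    A ↦ D
    B ↦ A
    C ↦ ACD
    D ↦ BCA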